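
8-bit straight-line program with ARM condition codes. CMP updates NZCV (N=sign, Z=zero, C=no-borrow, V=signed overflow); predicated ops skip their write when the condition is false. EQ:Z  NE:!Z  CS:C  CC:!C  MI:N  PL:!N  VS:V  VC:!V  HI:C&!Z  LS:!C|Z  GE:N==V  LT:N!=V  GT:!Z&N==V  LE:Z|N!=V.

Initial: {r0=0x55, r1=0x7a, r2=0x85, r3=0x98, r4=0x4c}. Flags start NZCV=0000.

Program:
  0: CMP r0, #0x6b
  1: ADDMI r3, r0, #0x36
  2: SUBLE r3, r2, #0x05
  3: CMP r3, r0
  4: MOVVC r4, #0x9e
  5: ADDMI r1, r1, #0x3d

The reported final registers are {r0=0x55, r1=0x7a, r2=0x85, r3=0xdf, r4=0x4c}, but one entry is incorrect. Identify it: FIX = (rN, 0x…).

[0] flags=1000 → (cmp)
[1] flags=1000 MI?T → r3=0x8b
[2] flags=1000 LE?T → r3=0x80
[3] flags=0011 → (cmp)
[4] flags=0011 VC?F → skip
[5] flags=0011 MI?F → skip

FIX = (r3, 0x80)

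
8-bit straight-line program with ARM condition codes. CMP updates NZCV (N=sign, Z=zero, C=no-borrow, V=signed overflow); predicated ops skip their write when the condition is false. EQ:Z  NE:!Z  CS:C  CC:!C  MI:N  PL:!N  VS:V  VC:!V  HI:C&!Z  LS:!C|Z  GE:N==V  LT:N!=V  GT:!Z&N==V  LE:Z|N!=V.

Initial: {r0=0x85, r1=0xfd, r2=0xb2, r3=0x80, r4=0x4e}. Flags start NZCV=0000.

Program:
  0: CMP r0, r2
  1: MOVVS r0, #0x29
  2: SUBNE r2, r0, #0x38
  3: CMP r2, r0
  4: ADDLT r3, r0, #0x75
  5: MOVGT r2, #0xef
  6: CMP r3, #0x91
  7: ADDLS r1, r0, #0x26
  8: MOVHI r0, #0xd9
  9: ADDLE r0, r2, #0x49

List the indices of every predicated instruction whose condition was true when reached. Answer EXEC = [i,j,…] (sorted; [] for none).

EXEC = [2,5,7,9]

0: ✓ CMP  NZCV=1000
1: · MOVVS
2: ✓ SUBNE  r2←0x4d
3: ✓ CMP  NZCV=1001
4: · ADDLT
5: ✓ MOVGT  r2←0xef
6: ✓ CMP  NZCV=1000
7: ✓ ADDLS  r1←0xab
8: · MOVHI
9: ✓ ADDLE  r0←0x38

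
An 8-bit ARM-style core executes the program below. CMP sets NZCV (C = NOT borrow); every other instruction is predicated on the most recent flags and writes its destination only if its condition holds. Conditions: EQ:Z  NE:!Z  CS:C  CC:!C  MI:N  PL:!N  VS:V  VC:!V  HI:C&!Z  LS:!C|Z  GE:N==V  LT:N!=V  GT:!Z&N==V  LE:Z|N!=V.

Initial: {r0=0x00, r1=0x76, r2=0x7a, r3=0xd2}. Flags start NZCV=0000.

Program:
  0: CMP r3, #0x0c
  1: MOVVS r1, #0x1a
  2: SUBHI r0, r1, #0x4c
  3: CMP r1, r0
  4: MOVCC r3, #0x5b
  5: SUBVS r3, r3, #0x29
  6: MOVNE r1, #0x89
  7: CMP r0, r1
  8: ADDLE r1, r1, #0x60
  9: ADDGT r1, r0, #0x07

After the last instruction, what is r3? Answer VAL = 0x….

VAL = 0xd2

[0] flags=1010 → (cmp)
[1] flags=1010 VS?F → skip
[2] flags=1010 HI?T → r0=0x2a
[3] flags=0010 → (cmp)
[4] flags=0010 CC?F → skip
[5] flags=0010 VS?F → skip
[6] flags=0010 NE?T → r1=0x89
[7] flags=1001 → (cmp)
[8] flags=1001 LE?F → skip
[9] flags=1001 GT?T → r1=0x31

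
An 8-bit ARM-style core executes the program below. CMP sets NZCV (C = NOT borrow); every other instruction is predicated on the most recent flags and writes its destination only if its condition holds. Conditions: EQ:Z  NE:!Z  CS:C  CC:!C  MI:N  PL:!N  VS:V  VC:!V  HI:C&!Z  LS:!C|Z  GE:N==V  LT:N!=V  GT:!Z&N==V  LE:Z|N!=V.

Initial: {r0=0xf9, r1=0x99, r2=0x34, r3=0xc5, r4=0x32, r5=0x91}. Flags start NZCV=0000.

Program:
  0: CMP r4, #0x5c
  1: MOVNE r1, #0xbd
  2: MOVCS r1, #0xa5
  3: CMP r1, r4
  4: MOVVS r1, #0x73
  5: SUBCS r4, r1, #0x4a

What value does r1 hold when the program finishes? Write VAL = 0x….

VAL = 0xbd

0: ✓ CMP  NZCV=1000
1: ✓ MOVNE  r1←0xbd
2: · MOVCS
3: ✓ CMP  NZCV=1010
4: · MOVVS
5: ✓ SUBCS  r4←0x73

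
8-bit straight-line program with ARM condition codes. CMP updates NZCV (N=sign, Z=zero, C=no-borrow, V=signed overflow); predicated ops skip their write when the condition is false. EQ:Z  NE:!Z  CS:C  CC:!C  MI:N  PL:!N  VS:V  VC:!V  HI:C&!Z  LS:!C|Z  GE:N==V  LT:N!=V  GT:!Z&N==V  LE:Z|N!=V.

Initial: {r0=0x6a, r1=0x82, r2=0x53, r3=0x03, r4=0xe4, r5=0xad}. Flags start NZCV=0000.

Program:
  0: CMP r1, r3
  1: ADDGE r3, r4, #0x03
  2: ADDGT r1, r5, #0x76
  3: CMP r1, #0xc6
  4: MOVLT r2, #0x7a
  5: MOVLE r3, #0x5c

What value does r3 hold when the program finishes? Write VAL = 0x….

VAL = 0x5c

0: ✓ CMP  NZCV=0011
1: · ADDGE
2: · ADDGT
3: ✓ CMP  NZCV=1000
4: ✓ MOVLT  r2←0x7a
5: ✓ MOVLE  r3←0x5c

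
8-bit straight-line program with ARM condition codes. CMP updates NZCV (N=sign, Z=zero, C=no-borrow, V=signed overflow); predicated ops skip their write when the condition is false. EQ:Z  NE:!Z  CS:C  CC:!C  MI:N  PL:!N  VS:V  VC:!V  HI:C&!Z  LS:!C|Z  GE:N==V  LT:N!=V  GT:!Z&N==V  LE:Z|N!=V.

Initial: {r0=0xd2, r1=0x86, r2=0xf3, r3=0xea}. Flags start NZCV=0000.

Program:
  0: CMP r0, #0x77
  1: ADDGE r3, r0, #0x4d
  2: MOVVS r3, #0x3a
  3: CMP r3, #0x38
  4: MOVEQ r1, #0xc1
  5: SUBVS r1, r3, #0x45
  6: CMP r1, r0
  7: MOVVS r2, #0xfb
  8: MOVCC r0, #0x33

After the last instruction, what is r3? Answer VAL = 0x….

0: ✓ CMP  NZCV=0011
1: · ADDGE
2: ✓ MOVVS  r3←0x3a
3: ✓ CMP  NZCV=0010
4: · MOVEQ
5: · SUBVS
6: ✓ CMP  NZCV=1000
7: · MOVVS
8: ✓ MOVCC  r0←0x33

VAL = 0x3a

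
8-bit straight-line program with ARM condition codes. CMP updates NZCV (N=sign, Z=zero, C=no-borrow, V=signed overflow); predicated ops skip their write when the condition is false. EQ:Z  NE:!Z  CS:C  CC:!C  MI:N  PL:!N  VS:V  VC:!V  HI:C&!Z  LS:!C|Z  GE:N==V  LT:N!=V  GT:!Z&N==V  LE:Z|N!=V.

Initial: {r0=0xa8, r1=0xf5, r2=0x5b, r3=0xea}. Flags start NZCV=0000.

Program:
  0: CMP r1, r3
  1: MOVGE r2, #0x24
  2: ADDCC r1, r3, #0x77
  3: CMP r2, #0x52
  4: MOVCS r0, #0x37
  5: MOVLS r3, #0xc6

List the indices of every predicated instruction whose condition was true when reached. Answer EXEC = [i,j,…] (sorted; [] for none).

EXEC = [1,5]

[0] flags=0010 → (cmp)
[1] flags=0010 GE?T → r2=0x24
[2] flags=0010 CC?F → skip
[3] flags=1000 → (cmp)
[4] flags=1000 CS?F → skip
[5] flags=1000 LS?T → r3=0xc6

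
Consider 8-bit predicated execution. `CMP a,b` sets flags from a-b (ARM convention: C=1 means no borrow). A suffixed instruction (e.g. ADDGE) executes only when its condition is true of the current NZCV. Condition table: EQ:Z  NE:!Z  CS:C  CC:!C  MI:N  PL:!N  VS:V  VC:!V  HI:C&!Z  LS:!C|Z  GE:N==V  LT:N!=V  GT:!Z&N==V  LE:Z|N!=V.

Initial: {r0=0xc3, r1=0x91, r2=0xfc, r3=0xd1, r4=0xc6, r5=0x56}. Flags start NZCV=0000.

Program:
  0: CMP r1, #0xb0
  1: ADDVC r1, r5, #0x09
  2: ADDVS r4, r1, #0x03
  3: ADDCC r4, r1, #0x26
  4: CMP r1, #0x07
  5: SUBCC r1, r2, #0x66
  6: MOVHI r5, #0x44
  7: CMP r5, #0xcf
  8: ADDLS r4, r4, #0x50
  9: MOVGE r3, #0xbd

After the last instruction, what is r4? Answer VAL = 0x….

0: ✓ CMP  NZCV=1000
1: ✓ ADDVC  r1←0x5f
2: · ADDVS
3: ✓ ADDCC  r4←0x85
4: ✓ CMP  NZCV=0010
5: · SUBCC
6: ✓ MOVHI  r5←0x44
7: ✓ CMP  NZCV=0000
8: ✓ ADDLS  r4←0xd5
9: ✓ MOVGE  r3←0xbd

VAL = 0xd5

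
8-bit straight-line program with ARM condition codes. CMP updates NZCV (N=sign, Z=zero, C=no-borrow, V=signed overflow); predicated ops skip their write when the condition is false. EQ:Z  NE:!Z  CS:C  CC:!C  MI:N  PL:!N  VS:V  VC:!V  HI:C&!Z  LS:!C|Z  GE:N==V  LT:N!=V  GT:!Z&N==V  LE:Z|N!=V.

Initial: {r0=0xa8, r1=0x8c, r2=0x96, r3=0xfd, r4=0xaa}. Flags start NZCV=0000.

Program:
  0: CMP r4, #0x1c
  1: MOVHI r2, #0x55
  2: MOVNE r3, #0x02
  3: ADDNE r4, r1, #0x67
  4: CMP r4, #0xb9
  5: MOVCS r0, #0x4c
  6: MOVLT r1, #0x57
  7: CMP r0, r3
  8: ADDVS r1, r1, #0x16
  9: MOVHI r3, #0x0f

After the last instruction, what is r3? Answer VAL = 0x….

VAL = 0x0f

0: ✓ CMP  NZCV=1010
1: ✓ MOVHI  r2←0x55
2: ✓ MOVNE  r3←0x02
3: ✓ ADDNE  r4←0xf3
4: ✓ CMP  NZCV=0010
5: ✓ MOVCS  r0←0x4c
6: · MOVLT
7: ✓ CMP  NZCV=0010
8: · ADDVS
9: ✓ MOVHI  r3←0x0f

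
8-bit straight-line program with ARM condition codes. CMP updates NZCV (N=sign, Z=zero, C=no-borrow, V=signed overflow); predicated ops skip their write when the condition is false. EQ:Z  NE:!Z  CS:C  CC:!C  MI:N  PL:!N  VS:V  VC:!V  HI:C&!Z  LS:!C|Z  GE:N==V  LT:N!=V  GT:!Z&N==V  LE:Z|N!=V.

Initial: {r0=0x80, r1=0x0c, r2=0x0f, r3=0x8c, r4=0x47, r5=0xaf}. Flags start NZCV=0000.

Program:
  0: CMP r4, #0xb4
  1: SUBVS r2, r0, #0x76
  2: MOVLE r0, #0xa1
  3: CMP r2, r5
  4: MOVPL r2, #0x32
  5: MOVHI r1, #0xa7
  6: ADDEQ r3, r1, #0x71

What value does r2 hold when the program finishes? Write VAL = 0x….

0: ✓ CMP  NZCV=1001
1: ✓ SUBVS  r2←0x0a
2: · MOVLE
3: ✓ CMP  NZCV=0000
4: ✓ MOVPL  r2←0x32
5: · MOVHI
6: · ADDEQ

VAL = 0x32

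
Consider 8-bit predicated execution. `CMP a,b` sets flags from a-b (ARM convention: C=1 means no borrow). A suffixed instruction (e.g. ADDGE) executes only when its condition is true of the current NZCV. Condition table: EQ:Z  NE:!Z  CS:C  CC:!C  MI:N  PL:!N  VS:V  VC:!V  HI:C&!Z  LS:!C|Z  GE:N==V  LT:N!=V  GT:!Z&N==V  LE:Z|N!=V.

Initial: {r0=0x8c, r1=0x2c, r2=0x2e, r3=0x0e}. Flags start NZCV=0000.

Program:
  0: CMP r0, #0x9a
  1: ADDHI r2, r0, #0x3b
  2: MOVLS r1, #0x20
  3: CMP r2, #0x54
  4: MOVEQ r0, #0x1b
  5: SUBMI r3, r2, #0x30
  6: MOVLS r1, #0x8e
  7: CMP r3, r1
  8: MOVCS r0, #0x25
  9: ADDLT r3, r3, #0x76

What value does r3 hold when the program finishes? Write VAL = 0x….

VAL = 0xfe

0: ✓ CMP  NZCV=1000
1: · ADDHI
2: ✓ MOVLS  r1←0x20
3: ✓ CMP  NZCV=1000
4: · MOVEQ
5: ✓ SUBMI  r3←0xfe
6: ✓ MOVLS  r1←0x8e
7: ✓ CMP  NZCV=0010
8: ✓ MOVCS  r0←0x25
9: · ADDLT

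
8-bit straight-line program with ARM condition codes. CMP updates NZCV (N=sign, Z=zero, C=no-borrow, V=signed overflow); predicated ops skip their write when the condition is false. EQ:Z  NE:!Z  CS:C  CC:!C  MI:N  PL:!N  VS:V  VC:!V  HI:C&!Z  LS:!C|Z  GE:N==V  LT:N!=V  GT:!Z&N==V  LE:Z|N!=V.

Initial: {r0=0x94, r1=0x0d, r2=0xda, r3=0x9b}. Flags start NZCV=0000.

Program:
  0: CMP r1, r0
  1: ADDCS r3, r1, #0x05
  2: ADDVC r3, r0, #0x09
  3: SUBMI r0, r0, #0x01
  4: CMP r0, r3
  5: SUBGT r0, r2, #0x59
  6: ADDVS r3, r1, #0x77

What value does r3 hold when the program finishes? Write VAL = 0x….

[0] flags=0000 → (cmp)
[1] flags=0000 CS?F → skip
[2] flags=0000 VC?T → r3=0x9d
[3] flags=0000 MI?F → skip
[4] flags=1000 → (cmp)
[5] flags=1000 GT?F → skip
[6] flags=1000 VS?F → skip

VAL = 0x9d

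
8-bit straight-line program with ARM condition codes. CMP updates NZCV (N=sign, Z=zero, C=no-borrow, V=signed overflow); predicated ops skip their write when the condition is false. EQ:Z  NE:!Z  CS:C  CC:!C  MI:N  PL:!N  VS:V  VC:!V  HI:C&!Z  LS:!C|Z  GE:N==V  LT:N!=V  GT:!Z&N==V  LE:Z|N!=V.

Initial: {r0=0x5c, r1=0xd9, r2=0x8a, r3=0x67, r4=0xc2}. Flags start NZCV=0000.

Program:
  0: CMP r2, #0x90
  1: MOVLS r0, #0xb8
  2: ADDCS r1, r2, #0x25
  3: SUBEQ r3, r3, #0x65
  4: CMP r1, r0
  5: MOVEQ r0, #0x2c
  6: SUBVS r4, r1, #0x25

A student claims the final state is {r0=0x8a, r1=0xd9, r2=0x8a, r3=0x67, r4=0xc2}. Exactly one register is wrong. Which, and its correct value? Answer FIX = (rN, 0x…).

FIX = (r0, 0xb8)

0: ✓ CMP  NZCV=1000
1: ✓ MOVLS  r0←0xb8
2: · ADDCS
3: · SUBEQ
4: ✓ CMP  NZCV=0010
5: · MOVEQ
6: · SUBVS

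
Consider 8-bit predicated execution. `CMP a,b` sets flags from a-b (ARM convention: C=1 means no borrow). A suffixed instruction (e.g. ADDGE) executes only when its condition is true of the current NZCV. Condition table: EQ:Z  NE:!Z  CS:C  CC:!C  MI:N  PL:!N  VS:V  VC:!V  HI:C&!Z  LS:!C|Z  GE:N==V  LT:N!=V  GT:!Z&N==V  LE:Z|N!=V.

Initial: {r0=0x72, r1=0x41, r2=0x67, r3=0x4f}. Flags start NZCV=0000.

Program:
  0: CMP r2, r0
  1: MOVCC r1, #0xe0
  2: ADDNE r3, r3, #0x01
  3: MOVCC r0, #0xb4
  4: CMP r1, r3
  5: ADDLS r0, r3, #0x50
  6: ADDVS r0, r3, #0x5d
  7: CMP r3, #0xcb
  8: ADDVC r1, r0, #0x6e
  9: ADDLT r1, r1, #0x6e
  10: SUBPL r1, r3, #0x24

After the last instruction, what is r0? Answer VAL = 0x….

0: ✓ CMP  NZCV=1000
1: ✓ MOVCC  r1←0xe0
2: ✓ ADDNE  r3←0x50
3: ✓ MOVCC  r0←0xb4
4: ✓ CMP  NZCV=1010
5: · ADDLS
6: · ADDVS
7: ✓ CMP  NZCV=1001
8: · ADDVC
9: · ADDLT
10: · SUBPL

VAL = 0xb4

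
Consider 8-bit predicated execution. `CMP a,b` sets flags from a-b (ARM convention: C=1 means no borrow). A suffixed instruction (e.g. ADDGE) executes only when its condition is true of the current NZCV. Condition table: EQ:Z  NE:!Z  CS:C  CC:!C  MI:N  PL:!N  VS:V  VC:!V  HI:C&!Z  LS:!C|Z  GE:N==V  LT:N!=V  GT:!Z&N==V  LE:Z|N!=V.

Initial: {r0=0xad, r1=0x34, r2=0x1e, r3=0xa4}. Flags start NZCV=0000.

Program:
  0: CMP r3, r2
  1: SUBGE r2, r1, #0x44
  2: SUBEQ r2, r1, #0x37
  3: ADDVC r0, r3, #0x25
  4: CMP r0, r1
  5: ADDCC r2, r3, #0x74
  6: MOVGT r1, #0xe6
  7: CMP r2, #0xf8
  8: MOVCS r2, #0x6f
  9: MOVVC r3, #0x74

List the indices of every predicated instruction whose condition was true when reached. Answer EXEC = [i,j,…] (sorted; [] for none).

0: ✓ CMP  NZCV=1010
1: · SUBGE
2: · SUBEQ
3: ✓ ADDVC  r0←0xc9
4: ✓ CMP  NZCV=1010
5: · ADDCC
6: · MOVGT
7: ✓ CMP  NZCV=0000
8: · MOVCS
9: ✓ MOVVC  r3←0x74

EXEC = [3,9]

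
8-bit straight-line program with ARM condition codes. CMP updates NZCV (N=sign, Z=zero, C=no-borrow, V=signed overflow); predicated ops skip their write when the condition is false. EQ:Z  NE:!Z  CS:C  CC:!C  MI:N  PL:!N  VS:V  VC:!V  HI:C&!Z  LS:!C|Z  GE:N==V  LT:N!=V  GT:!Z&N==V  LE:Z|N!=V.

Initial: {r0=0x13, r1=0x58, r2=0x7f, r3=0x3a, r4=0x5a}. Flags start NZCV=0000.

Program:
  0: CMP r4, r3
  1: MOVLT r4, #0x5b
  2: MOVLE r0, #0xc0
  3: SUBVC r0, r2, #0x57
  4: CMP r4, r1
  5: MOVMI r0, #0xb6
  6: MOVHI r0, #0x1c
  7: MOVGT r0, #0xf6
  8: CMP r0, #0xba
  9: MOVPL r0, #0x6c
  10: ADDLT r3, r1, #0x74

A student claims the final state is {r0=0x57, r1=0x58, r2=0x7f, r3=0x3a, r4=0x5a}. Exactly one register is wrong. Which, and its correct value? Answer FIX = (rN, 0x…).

[0] flags=0010 → (cmp)
[1] flags=0010 LT?F → skip
[2] flags=0010 LE?F → skip
[3] flags=0010 VC?T → r0=0x28
[4] flags=0010 → (cmp)
[5] flags=0010 MI?F → skip
[6] flags=0010 HI?T → r0=0x1c
[7] flags=0010 GT?T → r0=0xf6
[8] flags=0010 → (cmp)
[9] flags=0010 PL?T → r0=0x6c
[10] flags=0010 LT?F → skip

FIX = (r0, 0x6c)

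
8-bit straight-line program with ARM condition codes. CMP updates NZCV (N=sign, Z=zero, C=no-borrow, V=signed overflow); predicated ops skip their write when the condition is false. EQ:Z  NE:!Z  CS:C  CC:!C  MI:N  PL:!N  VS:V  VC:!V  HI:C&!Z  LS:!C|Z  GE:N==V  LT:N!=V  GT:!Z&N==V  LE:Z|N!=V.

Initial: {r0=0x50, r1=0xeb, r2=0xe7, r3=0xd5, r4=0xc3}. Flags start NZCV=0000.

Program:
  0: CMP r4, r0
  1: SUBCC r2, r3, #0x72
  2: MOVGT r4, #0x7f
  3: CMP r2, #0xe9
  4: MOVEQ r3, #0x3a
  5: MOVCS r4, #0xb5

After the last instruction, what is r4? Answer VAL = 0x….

VAL = 0xc3

[0] flags=0011 → (cmp)
[1] flags=0011 CC?F → skip
[2] flags=0011 GT?F → skip
[3] flags=1000 → (cmp)
[4] flags=1000 EQ?F → skip
[5] flags=1000 CS?F → skip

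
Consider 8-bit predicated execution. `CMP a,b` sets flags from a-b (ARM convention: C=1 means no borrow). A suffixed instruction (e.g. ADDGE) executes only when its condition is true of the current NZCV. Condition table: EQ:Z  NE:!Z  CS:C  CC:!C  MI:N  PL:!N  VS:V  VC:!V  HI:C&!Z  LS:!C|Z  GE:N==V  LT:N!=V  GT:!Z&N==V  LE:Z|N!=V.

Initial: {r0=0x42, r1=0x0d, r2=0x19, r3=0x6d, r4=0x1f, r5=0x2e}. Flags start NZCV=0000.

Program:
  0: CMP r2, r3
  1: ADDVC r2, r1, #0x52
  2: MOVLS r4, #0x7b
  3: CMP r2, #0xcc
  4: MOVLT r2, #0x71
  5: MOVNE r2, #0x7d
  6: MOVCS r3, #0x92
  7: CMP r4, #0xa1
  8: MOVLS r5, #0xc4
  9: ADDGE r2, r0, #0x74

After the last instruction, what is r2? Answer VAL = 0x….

0: ✓ CMP  NZCV=1000
1: ✓ ADDVC  r2←0x5f
2: ✓ MOVLS  r4←0x7b
3: ✓ CMP  NZCV=1001
4: · MOVLT
5: ✓ MOVNE  r2←0x7d
6: · MOVCS
7: ✓ CMP  NZCV=1001
8: ✓ MOVLS  r5←0xc4
9: ✓ ADDGE  r2←0xb6

VAL = 0xb6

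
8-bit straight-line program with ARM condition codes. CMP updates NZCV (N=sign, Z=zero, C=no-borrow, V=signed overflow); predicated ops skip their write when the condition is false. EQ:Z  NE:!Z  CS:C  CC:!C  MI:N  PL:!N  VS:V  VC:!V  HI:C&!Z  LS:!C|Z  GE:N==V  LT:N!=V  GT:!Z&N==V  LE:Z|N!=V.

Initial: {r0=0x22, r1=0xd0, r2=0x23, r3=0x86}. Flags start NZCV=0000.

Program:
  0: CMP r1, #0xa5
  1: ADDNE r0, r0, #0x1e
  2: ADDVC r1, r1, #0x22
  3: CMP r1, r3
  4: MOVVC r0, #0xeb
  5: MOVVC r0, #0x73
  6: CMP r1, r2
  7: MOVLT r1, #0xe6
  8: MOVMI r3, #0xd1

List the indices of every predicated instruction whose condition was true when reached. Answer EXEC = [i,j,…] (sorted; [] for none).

[0] flags=0010 → (cmp)
[1] flags=0010 NE?T → r0=0x40
[2] flags=0010 VC?T → r1=0xf2
[3] flags=0010 → (cmp)
[4] flags=0010 VC?T → r0=0xeb
[5] flags=0010 VC?T → r0=0x73
[6] flags=1010 → (cmp)
[7] flags=1010 LT?T → r1=0xe6
[8] flags=1010 MI?T → r3=0xd1

EXEC = [1,2,4,5,7,8]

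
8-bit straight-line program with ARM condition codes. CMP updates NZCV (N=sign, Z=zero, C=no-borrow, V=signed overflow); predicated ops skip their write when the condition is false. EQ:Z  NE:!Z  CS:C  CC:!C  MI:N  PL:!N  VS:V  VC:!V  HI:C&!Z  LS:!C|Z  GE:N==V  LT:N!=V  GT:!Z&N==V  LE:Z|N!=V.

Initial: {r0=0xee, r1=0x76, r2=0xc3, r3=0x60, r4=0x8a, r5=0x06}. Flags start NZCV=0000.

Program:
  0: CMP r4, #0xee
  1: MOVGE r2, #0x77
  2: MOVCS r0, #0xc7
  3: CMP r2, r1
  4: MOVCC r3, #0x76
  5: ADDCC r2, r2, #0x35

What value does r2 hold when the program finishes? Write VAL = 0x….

0: ✓ CMP  NZCV=1000
1: · MOVGE
2: · MOVCS
3: ✓ CMP  NZCV=0011
4: · MOVCC
5: · ADDCC

VAL = 0xc3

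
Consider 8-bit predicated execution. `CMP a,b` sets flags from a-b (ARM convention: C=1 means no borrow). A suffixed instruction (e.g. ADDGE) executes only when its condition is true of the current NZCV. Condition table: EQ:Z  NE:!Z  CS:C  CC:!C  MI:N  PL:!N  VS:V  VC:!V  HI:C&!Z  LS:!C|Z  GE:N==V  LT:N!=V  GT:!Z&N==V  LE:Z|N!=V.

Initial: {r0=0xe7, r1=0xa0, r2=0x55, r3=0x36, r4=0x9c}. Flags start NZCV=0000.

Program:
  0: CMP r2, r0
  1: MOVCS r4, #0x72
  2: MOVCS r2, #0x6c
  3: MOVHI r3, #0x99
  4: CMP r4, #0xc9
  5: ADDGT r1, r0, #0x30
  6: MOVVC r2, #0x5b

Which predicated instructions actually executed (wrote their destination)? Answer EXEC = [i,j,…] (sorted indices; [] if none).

[0] flags=0000 → (cmp)
[1] flags=0000 CS?F → skip
[2] flags=0000 CS?F → skip
[3] flags=0000 HI?F → skip
[4] flags=1000 → (cmp)
[5] flags=1000 GT?F → skip
[6] flags=1000 VC?T → r2=0x5b

EXEC = [6]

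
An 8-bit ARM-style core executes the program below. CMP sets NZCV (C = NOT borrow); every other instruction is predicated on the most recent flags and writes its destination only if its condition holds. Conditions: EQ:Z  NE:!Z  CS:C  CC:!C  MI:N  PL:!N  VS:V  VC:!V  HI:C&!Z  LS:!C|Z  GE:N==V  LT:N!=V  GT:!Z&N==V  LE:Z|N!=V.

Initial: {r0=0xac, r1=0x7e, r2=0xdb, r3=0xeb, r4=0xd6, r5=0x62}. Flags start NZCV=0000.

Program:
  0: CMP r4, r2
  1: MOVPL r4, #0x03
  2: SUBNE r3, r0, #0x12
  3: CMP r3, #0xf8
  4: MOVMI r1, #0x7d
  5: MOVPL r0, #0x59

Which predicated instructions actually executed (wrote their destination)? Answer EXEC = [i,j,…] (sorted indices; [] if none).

0: ✓ CMP  NZCV=1000
1: · MOVPL
2: ✓ SUBNE  r3←0x9a
3: ✓ CMP  NZCV=1000
4: ✓ MOVMI  r1←0x7d
5: · MOVPL

EXEC = [2,4]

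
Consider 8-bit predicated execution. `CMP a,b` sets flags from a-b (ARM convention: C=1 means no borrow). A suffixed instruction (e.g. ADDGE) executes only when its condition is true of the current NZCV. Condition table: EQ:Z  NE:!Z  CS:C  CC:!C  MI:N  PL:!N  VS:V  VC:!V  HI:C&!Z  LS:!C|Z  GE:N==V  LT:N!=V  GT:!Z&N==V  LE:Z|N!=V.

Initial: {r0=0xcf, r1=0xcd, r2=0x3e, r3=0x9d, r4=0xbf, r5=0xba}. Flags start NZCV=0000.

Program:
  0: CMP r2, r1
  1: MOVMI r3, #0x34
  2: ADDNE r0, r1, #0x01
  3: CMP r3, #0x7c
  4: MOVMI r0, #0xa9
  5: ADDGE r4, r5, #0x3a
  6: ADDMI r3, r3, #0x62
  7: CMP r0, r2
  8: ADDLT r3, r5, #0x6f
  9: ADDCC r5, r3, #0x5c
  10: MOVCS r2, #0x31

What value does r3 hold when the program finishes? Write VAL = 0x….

VAL = 0x29

0: ✓ CMP  NZCV=0000
1: · MOVMI
2: ✓ ADDNE  r0←0xce
3: ✓ CMP  NZCV=0011
4: · MOVMI
5: · ADDGE
6: · ADDMI
7: ✓ CMP  NZCV=1010
8: ✓ ADDLT  r3←0x29
9: · ADDCC
10: ✓ MOVCS  r2←0x31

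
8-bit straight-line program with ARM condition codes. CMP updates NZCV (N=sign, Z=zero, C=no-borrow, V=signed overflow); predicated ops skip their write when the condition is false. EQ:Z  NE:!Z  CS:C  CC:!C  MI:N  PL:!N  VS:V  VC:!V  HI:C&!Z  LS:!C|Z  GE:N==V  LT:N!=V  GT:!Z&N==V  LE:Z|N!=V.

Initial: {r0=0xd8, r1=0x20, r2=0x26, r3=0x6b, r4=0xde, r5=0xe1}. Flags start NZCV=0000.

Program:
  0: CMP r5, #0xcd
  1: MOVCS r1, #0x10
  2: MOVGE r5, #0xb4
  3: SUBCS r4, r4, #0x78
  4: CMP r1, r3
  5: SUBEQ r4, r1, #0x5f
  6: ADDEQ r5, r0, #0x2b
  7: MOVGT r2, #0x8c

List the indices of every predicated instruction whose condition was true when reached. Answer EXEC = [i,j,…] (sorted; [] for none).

EXEC = [1,2,3]

0: ✓ CMP  NZCV=0010
1: ✓ MOVCS  r1←0x10
2: ✓ MOVGE  r5←0xb4
3: ✓ SUBCS  r4←0x66
4: ✓ CMP  NZCV=1000
5: · SUBEQ
6: · ADDEQ
7: · MOVGT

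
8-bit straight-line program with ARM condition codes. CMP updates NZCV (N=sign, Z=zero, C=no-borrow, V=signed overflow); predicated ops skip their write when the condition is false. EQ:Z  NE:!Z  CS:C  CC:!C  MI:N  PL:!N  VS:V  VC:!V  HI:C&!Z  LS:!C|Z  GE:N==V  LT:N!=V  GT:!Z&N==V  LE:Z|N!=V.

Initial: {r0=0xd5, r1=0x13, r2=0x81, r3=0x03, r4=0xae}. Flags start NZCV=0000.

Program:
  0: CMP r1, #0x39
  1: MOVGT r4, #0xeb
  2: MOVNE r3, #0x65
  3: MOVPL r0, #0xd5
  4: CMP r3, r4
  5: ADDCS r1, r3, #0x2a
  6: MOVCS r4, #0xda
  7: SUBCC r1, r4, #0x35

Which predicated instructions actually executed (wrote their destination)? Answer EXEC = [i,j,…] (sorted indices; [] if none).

[0] flags=1000 → (cmp)
[1] flags=1000 GT?F → skip
[2] flags=1000 NE?T → r3=0x65
[3] flags=1000 PL?F → skip
[4] flags=1001 → (cmp)
[5] flags=1001 CS?F → skip
[6] flags=1001 CS?F → skip
[7] flags=1001 CC?T → r1=0x79

EXEC = [2,7]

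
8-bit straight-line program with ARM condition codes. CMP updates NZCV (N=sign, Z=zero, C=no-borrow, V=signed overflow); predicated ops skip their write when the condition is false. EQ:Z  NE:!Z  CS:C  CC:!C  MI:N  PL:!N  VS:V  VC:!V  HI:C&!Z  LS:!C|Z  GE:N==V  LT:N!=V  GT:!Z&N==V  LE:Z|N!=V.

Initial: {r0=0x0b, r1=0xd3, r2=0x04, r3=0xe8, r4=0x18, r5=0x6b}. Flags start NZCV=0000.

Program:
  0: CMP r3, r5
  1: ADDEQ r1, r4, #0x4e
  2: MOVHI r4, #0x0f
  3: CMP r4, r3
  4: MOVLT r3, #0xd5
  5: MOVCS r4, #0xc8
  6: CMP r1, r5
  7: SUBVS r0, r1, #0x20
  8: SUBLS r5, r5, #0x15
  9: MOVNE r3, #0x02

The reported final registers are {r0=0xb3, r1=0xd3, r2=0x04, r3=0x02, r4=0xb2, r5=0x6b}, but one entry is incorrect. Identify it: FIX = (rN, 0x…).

[0] flags=0011 → (cmp)
[1] flags=0011 EQ?F → skip
[2] flags=0011 HI?T → r4=0x0f
[3] flags=0000 → (cmp)
[4] flags=0000 LT?F → skip
[5] flags=0000 CS?F → skip
[6] flags=0011 → (cmp)
[7] flags=0011 VS?T → r0=0xb3
[8] flags=0011 LS?F → skip
[9] flags=0011 NE?T → r3=0x02

FIX = (r4, 0x0f)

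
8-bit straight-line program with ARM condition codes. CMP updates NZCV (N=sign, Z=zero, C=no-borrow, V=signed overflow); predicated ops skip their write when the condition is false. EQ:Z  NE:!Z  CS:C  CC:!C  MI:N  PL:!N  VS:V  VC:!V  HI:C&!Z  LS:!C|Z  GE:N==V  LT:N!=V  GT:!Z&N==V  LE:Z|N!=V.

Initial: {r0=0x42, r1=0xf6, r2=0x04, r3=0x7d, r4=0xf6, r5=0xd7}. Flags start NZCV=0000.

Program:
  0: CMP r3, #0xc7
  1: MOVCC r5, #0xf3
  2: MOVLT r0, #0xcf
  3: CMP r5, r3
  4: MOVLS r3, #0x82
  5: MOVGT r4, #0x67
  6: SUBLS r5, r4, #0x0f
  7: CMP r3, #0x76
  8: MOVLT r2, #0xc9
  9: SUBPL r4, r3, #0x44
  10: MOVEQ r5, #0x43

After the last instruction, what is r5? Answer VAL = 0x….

0: ✓ CMP  NZCV=1001
1: ✓ MOVCC  r5←0xf3
2: · MOVLT
3: ✓ CMP  NZCV=0011
4: · MOVLS
5: · MOVGT
6: · SUBLS
7: ✓ CMP  NZCV=0010
8: · MOVLT
9: ✓ SUBPL  r4←0x39
10: · MOVEQ

VAL = 0xf3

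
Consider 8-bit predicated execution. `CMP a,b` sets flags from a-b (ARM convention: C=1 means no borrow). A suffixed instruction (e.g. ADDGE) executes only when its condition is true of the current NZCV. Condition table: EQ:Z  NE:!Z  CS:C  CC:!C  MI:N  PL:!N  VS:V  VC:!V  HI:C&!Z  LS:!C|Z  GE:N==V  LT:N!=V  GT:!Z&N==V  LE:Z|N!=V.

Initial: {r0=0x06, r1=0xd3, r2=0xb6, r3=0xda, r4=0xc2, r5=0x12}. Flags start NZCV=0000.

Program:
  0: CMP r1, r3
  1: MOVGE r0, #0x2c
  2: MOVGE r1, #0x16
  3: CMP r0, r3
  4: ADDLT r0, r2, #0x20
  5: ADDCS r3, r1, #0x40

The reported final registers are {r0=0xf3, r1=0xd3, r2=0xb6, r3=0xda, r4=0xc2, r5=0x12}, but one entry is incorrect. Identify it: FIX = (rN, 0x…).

[0] flags=1000 → (cmp)
[1] flags=1000 GE?F → skip
[2] flags=1000 GE?F → skip
[3] flags=0000 → (cmp)
[4] flags=0000 LT?F → skip
[5] flags=0000 CS?F → skip

FIX = (r0, 0x06)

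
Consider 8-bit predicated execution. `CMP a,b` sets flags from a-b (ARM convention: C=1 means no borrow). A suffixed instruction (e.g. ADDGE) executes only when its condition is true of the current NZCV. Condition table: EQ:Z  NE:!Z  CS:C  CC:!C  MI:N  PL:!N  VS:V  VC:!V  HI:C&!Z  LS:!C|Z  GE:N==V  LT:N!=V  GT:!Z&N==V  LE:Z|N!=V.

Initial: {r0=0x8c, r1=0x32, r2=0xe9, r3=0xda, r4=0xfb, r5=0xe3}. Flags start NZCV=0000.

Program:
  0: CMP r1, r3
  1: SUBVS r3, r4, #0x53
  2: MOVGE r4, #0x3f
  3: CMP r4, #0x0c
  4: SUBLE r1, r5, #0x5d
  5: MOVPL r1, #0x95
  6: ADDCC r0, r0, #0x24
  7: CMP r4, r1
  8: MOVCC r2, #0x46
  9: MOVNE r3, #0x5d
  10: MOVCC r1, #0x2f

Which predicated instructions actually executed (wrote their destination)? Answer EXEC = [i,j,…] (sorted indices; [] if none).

0: ✓ CMP  NZCV=0000
1: · SUBVS
2: ✓ MOVGE  r4←0x3f
3: ✓ CMP  NZCV=0010
4: · SUBLE
5: ✓ MOVPL  r1←0x95
6: · ADDCC
7: ✓ CMP  NZCV=1001
8: ✓ MOVCC  r2←0x46
9: ✓ MOVNE  r3←0x5d
10: ✓ MOVCC  r1←0x2f

EXEC = [2,5,8,9,10]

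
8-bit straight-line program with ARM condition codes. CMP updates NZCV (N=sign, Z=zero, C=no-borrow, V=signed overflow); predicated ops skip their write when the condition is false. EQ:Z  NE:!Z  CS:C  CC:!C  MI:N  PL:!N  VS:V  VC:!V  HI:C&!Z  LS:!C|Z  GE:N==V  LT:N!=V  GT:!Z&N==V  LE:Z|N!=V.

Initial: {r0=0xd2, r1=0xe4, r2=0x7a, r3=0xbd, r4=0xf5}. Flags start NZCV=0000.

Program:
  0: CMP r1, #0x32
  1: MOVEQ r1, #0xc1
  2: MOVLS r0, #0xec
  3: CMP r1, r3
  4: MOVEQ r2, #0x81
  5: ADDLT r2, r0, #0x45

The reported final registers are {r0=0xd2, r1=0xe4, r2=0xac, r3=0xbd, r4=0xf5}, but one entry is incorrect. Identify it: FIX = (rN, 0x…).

0: ✓ CMP  NZCV=1010
1: · MOVEQ
2: · MOVLS
3: ✓ CMP  NZCV=0010
4: · MOVEQ
5: · ADDLT

FIX = (r2, 0x7a)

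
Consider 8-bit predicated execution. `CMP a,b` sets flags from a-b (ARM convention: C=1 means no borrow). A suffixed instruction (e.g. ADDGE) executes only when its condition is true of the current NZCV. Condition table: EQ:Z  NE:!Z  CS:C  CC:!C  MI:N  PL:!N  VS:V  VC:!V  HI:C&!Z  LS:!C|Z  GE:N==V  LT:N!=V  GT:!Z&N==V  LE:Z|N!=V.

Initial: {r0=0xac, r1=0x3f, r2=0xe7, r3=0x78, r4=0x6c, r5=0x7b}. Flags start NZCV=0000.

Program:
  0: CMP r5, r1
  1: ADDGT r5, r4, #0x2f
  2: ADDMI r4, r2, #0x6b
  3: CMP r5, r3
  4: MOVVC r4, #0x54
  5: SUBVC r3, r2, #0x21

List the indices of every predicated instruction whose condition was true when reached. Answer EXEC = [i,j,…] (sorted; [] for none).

EXEC = [1]

[0] flags=0010 → (cmp)
[1] flags=0010 GT?T → r5=0x9b
[2] flags=0010 MI?F → skip
[3] flags=0011 → (cmp)
[4] flags=0011 VC?F → skip
[5] flags=0011 VC?F → skip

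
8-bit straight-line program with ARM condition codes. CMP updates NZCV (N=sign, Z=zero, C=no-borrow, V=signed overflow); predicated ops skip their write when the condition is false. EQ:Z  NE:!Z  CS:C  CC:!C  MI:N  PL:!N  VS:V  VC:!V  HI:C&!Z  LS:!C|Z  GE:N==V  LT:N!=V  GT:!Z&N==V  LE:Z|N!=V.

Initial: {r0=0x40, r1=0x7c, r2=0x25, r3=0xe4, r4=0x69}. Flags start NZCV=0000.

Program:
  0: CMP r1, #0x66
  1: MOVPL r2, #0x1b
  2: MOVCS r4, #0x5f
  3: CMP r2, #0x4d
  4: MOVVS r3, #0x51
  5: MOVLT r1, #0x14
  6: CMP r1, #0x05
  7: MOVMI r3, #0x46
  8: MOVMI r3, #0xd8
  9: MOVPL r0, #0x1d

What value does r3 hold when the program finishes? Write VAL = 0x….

[0] flags=0010 → (cmp)
[1] flags=0010 PL?T → r2=0x1b
[2] flags=0010 CS?T → r4=0x5f
[3] flags=1000 → (cmp)
[4] flags=1000 VS?F → skip
[5] flags=1000 LT?T → r1=0x14
[6] flags=0010 → (cmp)
[7] flags=0010 MI?F → skip
[8] flags=0010 MI?F → skip
[9] flags=0010 PL?T → r0=0x1d

VAL = 0xe4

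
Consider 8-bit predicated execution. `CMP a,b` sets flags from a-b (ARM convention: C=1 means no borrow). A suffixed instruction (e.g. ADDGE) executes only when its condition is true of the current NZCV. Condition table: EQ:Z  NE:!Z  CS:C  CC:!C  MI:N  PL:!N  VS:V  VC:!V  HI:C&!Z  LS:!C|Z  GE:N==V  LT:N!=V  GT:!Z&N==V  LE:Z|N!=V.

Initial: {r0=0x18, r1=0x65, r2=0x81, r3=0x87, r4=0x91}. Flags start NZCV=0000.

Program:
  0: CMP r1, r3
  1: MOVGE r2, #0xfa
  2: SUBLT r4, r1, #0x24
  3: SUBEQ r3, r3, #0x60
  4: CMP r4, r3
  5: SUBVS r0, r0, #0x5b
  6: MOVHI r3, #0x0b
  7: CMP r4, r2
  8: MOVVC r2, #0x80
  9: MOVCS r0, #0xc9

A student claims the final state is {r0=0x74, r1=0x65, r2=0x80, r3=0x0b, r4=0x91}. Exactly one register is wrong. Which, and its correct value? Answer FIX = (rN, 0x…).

[0] flags=1001 → (cmp)
[1] flags=1001 GE?T → r2=0xfa
[2] flags=1001 LT?F → skip
[3] flags=1001 EQ?F → skip
[4] flags=0010 → (cmp)
[5] flags=0010 VS?F → skip
[6] flags=0010 HI?T → r3=0x0b
[7] flags=1000 → (cmp)
[8] flags=1000 VC?T → r2=0x80
[9] flags=1000 CS?F → skip

FIX = (r0, 0x18)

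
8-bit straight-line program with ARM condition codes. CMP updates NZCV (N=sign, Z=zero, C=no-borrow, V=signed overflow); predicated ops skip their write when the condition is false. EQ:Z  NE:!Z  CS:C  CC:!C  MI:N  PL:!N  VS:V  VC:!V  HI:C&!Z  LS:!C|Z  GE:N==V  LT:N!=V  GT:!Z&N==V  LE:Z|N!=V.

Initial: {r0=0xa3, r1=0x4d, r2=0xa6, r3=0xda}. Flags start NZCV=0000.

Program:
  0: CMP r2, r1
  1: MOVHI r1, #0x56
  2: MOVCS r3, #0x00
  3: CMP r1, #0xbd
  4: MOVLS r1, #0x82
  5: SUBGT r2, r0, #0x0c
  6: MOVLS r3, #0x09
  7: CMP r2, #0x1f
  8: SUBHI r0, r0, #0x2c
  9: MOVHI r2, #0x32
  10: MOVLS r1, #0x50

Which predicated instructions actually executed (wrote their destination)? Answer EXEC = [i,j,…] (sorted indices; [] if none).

EXEC = [1,2,4,5,6,8,9]

[0] flags=0011 → (cmp)
[1] flags=0011 HI?T → r1=0x56
[2] flags=0011 CS?T → r3=0x00
[3] flags=1001 → (cmp)
[4] flags=1001 LS?T → r1=0x82
[5] flags=1001 GT?T → r2=0x97
[6] flags=1001 LS?T → r3=0x09
[7] flags=0011 → (cmp)
[8] flags=0011 HI?T → r0=0x77
[9] flags=0011 HI?T → r2=0x32
[10] flags=0011 LS?F → skip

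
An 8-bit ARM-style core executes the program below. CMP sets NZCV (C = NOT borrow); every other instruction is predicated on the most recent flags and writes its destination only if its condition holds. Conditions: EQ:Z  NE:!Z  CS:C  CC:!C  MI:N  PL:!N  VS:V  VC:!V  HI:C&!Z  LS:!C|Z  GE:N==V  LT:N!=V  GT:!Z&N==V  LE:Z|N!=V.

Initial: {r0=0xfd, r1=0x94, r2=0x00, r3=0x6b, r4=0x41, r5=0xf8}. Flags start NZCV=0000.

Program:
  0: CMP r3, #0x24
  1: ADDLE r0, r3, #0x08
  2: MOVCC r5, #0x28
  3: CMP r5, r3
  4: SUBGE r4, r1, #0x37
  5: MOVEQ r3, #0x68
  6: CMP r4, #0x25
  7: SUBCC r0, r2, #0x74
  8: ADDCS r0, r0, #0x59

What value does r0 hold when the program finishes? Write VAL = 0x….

[0] flags=0010 → (cmp)
[1] flags=0010 LE?F → skip
[2] flags=0010 CC?F → skip
[3] flags=1010 → (cmp)
[4] flags=1010 GE?F → skip
[5] flags=1010 EQ?F → skip
[6] flags=0010 → (cmp)
[7] flags=0010 CC?F → skip
[8] flags=0010 CS?T → r0=0x56

VAL = 0x56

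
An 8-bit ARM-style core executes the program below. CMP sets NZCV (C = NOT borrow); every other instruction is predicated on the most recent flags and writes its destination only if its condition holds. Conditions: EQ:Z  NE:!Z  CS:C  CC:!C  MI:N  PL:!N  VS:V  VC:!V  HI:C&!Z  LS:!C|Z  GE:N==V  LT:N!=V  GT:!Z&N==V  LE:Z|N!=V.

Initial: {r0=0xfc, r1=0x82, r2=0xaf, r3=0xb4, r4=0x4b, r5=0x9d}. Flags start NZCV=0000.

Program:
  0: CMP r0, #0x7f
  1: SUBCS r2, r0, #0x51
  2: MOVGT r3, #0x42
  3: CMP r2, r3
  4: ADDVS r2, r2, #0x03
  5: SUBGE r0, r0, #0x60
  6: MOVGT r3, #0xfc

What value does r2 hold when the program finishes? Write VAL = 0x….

VAL = 0xab

0: ✓ CMP  NZCV=0011
1: ✓ SUBCS  r2←0xab
2: · MOVGT
3: ✓ CMP  NZCV=1000
4: · ADDVS
5: · SUBGE
6: · MOVGT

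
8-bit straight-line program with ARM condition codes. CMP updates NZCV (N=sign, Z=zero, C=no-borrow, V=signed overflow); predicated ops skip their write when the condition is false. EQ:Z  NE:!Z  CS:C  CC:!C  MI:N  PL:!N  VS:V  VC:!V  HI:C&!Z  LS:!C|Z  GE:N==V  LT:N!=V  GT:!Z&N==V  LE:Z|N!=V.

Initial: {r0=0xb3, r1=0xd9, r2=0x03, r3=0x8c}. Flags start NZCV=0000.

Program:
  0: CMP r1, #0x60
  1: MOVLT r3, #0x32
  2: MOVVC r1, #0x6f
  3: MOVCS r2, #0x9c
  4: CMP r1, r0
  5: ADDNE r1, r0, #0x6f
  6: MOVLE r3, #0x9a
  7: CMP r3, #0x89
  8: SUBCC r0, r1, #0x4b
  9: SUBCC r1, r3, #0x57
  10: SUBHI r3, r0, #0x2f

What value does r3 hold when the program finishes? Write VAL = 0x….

[0] flags=0011 → (cmp)
[1] flags=0011 LT?T → r3=0x32
[2] flags=0011 VC?F → skip
[3] flags=0011 CS?T → r2=0x9c
[4] flags=0010 → (cmp)
[5] flags=0010 NE?T → r1=0x22
[6] flags=0010 LE?F → skip
[7] flags=1001 → (cmp)
[8] flags=1001 CC?T → r0=0xd7
[9] flags=1001 CC?T → r1=0xdb
[10] flags=1001 HI?F → skip

VAL = 0x32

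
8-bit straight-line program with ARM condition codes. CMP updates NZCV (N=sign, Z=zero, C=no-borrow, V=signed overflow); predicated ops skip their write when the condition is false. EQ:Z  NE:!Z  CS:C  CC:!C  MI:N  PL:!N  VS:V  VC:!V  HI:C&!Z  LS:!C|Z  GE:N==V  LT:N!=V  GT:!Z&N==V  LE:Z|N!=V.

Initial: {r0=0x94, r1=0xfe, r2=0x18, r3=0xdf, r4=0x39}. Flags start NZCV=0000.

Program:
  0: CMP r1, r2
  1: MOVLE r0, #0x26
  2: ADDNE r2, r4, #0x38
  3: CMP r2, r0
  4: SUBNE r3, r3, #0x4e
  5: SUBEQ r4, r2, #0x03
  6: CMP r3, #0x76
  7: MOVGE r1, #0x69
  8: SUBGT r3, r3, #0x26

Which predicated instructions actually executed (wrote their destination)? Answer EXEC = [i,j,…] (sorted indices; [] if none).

[0] flags=1010 → (cmp)
[1] flags=1010 LE?T → r0=0x26
[2] flags=1010 NE?T → r2=0x71
[3] flags=0010 → (cmp)
[4] flags=0010 NE?T → r3=0x91
[5] flags=0010 EQ?F → skip
[6] flags=0011 → (cmp)
[7] flags=0011 GE?F → skip
[8] flags=0011 GT?F → skip

EXEC = [1,2,4]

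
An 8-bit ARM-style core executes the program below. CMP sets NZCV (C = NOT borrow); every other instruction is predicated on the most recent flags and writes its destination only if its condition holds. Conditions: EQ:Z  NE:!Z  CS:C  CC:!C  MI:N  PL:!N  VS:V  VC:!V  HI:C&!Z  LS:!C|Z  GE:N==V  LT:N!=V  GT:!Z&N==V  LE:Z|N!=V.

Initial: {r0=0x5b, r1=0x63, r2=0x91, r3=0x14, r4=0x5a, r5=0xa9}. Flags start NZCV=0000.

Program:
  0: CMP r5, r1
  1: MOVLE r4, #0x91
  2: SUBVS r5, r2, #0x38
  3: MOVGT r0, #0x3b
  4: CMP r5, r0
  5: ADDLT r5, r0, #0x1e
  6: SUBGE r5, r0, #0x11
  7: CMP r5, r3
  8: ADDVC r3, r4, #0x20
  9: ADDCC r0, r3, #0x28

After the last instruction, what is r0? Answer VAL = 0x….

0: ✓ CMP  NZCV=0011
1: ✓ MOVLE  r4←0x91
2: ✓ SUBVS  r5←0x59
3: · MOVGT
4: ✓ CMP  NZCV=1000
5: ✓ ADDLT  r5←0x79
6: · SUBGE
7: ✓ CMP  NZCV=0010
8: ✓ ADDVC  r3←0xb1
9: · ADDCC

VAL = 0x5b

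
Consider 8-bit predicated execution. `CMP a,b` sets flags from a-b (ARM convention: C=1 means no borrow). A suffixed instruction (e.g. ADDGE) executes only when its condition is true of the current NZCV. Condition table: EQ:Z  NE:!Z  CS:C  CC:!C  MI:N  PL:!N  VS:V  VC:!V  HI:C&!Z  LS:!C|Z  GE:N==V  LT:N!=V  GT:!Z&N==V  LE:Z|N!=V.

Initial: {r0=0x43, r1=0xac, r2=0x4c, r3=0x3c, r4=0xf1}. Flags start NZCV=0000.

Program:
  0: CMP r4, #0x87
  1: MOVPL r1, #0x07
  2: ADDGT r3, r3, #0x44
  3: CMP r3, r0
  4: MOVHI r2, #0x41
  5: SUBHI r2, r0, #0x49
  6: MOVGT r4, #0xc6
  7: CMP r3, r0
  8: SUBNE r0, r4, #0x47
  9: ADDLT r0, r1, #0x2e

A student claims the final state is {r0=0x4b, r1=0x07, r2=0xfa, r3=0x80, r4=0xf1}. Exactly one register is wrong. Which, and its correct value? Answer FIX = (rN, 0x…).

FIX = (r0, 0x35)

0: ✓ CMP  NZCV=0010
1: ✓ MOVPL  r1←0x07
2: ✓ ADDGT  r3←0x80
3: ✓ CMP  NZCV=0011
4: ✓ MOVHI  r2←0x41
5: ✓ SUBHI  r2←0xfa
6: · MOVGT
7: ✓ CMP  NZCV=0011
8: ✓ SUBNE  r0←0xaa
9: ✓ ADDLT  r0←0x35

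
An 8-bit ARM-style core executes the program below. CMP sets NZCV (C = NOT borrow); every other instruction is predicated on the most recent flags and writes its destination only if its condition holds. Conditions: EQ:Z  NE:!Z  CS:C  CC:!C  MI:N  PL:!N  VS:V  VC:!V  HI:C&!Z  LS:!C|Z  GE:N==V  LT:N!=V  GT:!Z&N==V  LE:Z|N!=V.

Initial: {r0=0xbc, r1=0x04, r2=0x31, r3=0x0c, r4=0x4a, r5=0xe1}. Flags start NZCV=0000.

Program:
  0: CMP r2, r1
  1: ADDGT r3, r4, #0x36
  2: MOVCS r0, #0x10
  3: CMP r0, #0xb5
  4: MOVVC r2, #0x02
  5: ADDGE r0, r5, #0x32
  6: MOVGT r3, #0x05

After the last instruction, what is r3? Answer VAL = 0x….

VAL = 0x05

[0] flags=0010 → (cmp)
[1] flags=0010 GT?T → r3=0x80
[2] flags=0010 CS?T → r0=0x10
[3] flags=0000 → (cmp)
[4] flags=0000 VC?T → r2=0x02
[5] flags=0000 GE?T → r0=0x13
[6] flags=0000 GT?T → r3=0x05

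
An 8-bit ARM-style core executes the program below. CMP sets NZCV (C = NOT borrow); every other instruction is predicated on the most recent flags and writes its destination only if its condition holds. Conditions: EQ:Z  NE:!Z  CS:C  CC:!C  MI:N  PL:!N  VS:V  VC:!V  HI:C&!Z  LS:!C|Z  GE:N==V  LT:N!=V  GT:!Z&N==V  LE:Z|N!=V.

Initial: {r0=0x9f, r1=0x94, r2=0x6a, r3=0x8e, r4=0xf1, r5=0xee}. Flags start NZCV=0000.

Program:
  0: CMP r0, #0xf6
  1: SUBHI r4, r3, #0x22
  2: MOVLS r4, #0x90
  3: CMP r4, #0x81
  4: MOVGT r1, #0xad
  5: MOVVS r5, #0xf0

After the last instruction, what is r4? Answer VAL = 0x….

[0] flags=1000 → (cmp)
[1] flags=1000 HI?F → skip
[2] flags=1000 LS?T → r4=0x90
[3] flags=0010 → (cmp)
[4] flags=0010 GT?T → r1=0xad
[5] flags=0010 VS?F → skip

VAL = 0x90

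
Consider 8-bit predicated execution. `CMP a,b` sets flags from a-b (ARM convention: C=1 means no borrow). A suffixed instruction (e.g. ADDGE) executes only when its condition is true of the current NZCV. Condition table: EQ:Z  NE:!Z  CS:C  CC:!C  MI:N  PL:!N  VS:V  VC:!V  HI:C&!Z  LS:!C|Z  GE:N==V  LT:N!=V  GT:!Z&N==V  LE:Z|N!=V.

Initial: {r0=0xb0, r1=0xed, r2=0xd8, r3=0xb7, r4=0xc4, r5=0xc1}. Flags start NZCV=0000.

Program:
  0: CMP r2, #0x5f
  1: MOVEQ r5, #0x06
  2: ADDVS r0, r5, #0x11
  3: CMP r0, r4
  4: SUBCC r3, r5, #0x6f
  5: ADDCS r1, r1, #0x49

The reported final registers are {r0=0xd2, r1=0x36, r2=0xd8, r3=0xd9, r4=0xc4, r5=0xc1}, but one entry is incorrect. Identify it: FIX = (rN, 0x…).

0: ✓ CMP  NZCV=0011
1: · MOVEQ
2: ✓ ADDVS  r0←0xd2
3: ✓ CMP  NZCV=0010
4: · SUBCC
5: ✓ ADDCS  r1←0x36

FIX = (r3, 0xb7)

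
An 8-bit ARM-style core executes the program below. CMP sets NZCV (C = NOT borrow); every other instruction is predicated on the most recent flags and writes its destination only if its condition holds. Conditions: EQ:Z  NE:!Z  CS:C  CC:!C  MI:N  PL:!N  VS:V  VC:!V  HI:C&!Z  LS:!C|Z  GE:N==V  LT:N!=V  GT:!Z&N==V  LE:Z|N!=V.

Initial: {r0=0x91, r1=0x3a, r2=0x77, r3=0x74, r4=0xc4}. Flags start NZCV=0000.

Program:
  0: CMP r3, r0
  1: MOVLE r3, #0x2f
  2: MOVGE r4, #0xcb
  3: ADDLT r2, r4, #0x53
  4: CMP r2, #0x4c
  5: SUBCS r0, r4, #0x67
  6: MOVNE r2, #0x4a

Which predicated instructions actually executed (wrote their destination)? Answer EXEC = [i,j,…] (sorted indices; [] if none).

[0] flags=1001 → (cmp)
[1] flags=1001 LE?F → skip
[2] flags=1001 GE?T → r4=0xcb
[3] flags=1001 LT?F → skip
[4] flags=0010 → (cmp)
[5] flags=0010 CS?T → r0=0x64
[6] flags=0010 NE?T → r2=0x4a

EXEC = [2,5,6]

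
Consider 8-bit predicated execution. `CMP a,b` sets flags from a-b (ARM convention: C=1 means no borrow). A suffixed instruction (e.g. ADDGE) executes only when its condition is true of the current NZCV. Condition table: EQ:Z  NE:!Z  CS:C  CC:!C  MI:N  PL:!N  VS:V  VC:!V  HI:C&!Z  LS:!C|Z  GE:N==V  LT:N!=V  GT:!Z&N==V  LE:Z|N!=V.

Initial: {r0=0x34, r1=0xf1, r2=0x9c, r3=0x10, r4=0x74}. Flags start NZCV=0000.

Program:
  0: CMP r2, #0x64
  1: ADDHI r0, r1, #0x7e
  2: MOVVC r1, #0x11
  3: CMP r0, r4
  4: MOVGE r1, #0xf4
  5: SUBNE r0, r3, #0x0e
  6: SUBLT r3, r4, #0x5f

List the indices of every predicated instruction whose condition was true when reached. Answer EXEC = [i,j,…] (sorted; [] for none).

0: ✓ CMP  NZCV=0011
1: ✓ ADDHI  r0←0x6f
2: · MOVVC
3: ✓ CMP  NZCV=1000
4: · MOVGE
5: ✓ SUBNE  r0←0x02
6: ✓ SUBLT  r3←0x15

EXEC = [1,5,6]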